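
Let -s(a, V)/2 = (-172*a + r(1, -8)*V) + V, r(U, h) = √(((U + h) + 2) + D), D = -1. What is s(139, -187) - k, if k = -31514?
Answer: 79704 + 374*I*√6 ≈ 79704.0 + 916.11*I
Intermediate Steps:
r(U, h) = √(1 + U + h) (r(U, h) = √(((U + h) + 2) - 1) = √((2 + U + h) - 1) = √(1 + U + h))
s(a, V) = -2*V + 344*a - 2*I*V*√6 (s(a, V) = -2*((-172*a + √(1 + 1 - 8)*V) + V) = -2*((-172*a + √(-6)*V) + V) = -2*((-172*a + (I*√6)*V) + V) = -2*((-172*a + I*V*√6) + V) = -2*(V - 172*a + I*V*√6) = -2*V + 344*a - 2*I*V*√6)
s(139, -187) - k = (-2*(-187) + 344*139 - 2*I*(-187)*√6) - 1*(-31514) = (374 + 47816 + 374*I*√6) + 31514 = (48190 + 374*I*√6) + 31514 = 79704 + 374*I*√6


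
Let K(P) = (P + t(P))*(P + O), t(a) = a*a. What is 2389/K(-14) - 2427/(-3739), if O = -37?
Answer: 13594943/34705398 ≈ 0.39172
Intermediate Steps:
t(a) = a²
K(P) = (-37 + P)*(P + P²) (K(P) = (P + P²)*(P - 37) = (P + P²)*(-37 + P) = (-37 + P)*(P + P²))
2389/K(-14) - 2427/(-3739) = 2389/((-14*(-37 + (-14)² - 36*(-14)))) - 2427/(-3739) = 2389/((-14*(-37 + 196 + 504))) - 2427*(-1/3739) = 2389/((-14*663)) + 2427/3739 = 2389/(-9282) + 2427/3739 = 2389*(-1/9282) + 2427/3739 = -2389/9282 + 2427/3739 = 13594943/34705398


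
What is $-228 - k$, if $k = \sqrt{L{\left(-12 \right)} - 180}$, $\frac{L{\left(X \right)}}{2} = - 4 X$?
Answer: $-228 - 2 i \sqrt{21} \approx -228.0 - 9.1651 i$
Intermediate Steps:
$L{\left(X \right)} = - 8 X$ ($L{\left(X \right)} = 2 \left(- 4 X\right) = - 8 X$)
$k = 2 i \sqrt{21}$ ($k = \sqrt{\left(-8\right) \left(-12\right) - 180} = \sqrt{96 - 180} = \sqrt{-84} = 2 i \sqrt{21} \approx 9.1651 i$)
$-228 - k = -228 - 2 i \sqrt{21}$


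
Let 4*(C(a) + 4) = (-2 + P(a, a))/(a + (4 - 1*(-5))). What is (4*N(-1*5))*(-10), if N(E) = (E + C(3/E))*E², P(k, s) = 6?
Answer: 186500/21 ≈ 8881.0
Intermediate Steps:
C(a) = -4 + 1/(9 + a) (C(a) = -4 + ((-2 + 6)/(a + (4 - 1*(-5))))/4 = -4 + (4/(a + (4 + 5)))/4 = -4 + (4/(a + 9))/4 = -4 + (4/(9 + a))/4 = -4 + 1/(9 + a))
N(E) = E²*(E + (-35 - 12/E)/(9 + 3/E)) (N(E) = (E + (-35 - 12/E)/(9 + 3/E))*E² = E²*(E + (-35 - 12/E)/(9 + 3/E)))
(4*N(-1*5))*(-10) = (4*((-1*5)²*(-12 - (-32)*5 + 9*(-1*5)²)/(3*(1 + 3*(-1*5)))))*(-10) = (4*((⅓)*(-5)²*(-12 - 32*(-5) + 9*(-5)²)/(1 + 3*(-5))))*(-10) = (4*((⅓)*25*(-12 + 160 + 9*25)/(1 - 15)))*(-10) = (4*((⅓)*25*(-12 + 160 + 225)/(-14)))*(-10) = (4*((⅓)*25*(-1/14)*373))*(-10) = (4*(-9325/42))*(-10) = -18650/21*(-10) = 186500/21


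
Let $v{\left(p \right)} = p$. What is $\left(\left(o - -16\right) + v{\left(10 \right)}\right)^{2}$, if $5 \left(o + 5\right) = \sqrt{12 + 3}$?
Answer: $\frac{\left(105 + \sqrt{15}\right)^{2}}{25} \approx 474.13$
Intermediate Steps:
$o = -5 + \frac{\sqrt{15}}{5}$ ($o = -5 + \frac{\sqrt{12 + 3}}{5} = -5 + \frac{\sqrt{15}}{5} \approx -4.2254$)
$\left(\left(o - -16\right) + v{\left(10 \right)}\right)^{2} = \left(\left(\left(-5 + \frac{\sqrt{15}}{5}\right) - -16\right) + 10\right)^{2} = \left(\left(\left(-5 + \frac{\sqrt{15}}{5}\right) + 16\right) + 10\right)^{2} = \left(\left(11 + \frac{\sqrt{15}}{5}\right) + 10\right)^{2} = \left(21 + \frac{\sqrt{15}}{5}\right)^{2}$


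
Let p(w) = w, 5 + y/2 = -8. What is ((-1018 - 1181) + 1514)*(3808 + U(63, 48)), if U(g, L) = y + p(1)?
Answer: -2591355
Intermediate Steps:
y = -26 (y = -10 + 2*(-8) = -10 - 16 = -26)
U(g, L) = -25 (U(g, L) = -26 + 1 = -25)
((-1018 - 1181) + 1514)*(3808 + U(63, 48)) = ((-1018 - 1181) + 1514)*(3808 - 25) = (-2199 + 1514)*3783 = -685*3783 = -2591355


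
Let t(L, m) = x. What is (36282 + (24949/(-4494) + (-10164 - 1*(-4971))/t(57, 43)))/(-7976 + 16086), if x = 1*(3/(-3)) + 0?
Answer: 186363701/36446340 ≈ 5.1134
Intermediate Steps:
x = -1 (x = 1*(3*(-1/3)) + 0 = 1*(-1) + 0 = -1 + 0 = -1)
t(L, m) = -1
(36282 + (24949/(-4494) + (-10164 - 1*(-4971))/t(57, 43)))/(-7976 + 16086) = (36282 + (24949/(-4494) + (-10164 - 1*(-4971))/(-1)))/(-7976 + 16086) = (36282 + (24949*(-1/4494) + (-10164 + 4971)*(-1)))/8110 = (36282 + (-24949/4494 - 5193*(-1)))*(1/8110) = (36282 + (-24949/4494 + 5193))*(1/8110) = (36282 + 23312393/4494)*(1/8110) = (186363701/4494)*(1/8110) = 186363701/36446340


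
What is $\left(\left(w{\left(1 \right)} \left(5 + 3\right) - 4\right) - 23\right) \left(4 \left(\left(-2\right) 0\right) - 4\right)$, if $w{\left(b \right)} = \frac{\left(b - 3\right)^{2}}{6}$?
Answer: $\frac{260}{3} \approx 86.667$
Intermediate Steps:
$w{\left(b \right)} = \frac{\left(-3 + b\right)^{2}}{6}$ ($w{\left(b \right)} = \left(-3 + b\right)^{2} \cdot \frac{1}{6} = \frac{\left(-3 + b\right)^{2}}{6}$)
$\left(\left(w{\left(1 \right)} \left(5 + 3\right) - 4\right) - 23\right) \left(4 \left(\left(-2\right) 0\right) - 4\right) = \left(\left(\frac{\left(-3 + 1\right)^{2}}{6} \left(5 + 3\right) - 4\right) - 23\right) \left(4 \left(\left(-2\right) 0\right) - 4\right) = \left(\left(\frac{\left(-2\right)^{2}}{6} \cdot 8 - 4\right) - 23\right) \left(4 \cdot 0 - 4\right) = \left(\left(\frac{1}{6} \cdot 4 \cdot 8 - 4\right) - 23\right) \left(0 - 4\right) = \left(\left(\frac{2}{3} \cdot 8 - 4\right) - 23\right) \left(-4\right) = \left(\left(\frac{16}{3} - 4\right) - 23\right) \left(-4\right) = \left(\frac{4}{3} - 23\right) \left(-4\right) = \left(- \frac{65}{3}\right) \left(-4\right) = \frac{260}{3}$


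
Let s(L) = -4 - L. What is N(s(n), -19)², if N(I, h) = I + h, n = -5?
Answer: 324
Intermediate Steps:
N(s(n), -19)² = ((-4 - 1*(-5)) - 19)² = ((-4 + 5) - 19)² = (1 - 19)² = (-18)² = 324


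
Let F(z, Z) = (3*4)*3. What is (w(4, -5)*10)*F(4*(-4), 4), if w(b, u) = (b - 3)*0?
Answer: 0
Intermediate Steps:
F(z, Z) = 36 (F(z, Z) = 12*3 = 36)
w(b, u) = 0 (w(b, u) = (-3 + b)*0 = 0)
(w(4, -5)*10)*F(4*(-4), 4) = (0*10)*36 = 0*36 = 0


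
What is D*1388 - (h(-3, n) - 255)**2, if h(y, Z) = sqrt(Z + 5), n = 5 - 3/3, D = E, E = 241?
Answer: 271004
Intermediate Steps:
D = 241
n = 4 (n = 5 + (1/3)*(-3) = 5 - 1 = 4)
h(y, Z) = sqrt(5 + Z)
D*1388 - (h(-3, n) - 255)**2 = 241*1388 - (sqrt(5 + 4) - 255)**2 = 334508 - (sqrt(9) - 255)**2 = 334508 - (3 - 255)**2 = 334508 - 1*(-252)**2 = 334508 - 1*63504 = 334508 - 63504 = 271004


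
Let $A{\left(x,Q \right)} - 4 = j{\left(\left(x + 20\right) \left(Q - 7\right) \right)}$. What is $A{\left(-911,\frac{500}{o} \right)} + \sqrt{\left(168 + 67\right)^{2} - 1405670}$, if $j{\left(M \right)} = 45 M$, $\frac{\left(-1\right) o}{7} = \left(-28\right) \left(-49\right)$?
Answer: $\frac{678898144}{2401} + i \sqrt{1350445} \approx 2.8276 \cdot 10^{5} + 1162.1 i$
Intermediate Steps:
$o = -9604$ ($o = - 7 \left(\left(-28\right) \left(-49\right)\right) = \left(-7\right) 1372 = -9604$)
$A{\left(x,Q \right)} = 4 + 45 \left(-7 + Q\right) \left(20 + x\right)$ ($A{\left(x,Q \right)} = 4 + 45 \left(x + 20\right) \left(Q - 7\right) = 4 + 45 \left(20 + x\right) \left(-7 + Q\right) = 4 + 45 \left(-7 + Q\right) \left(20 + x\right)$)
$A{\left(-911,\frac{500}{o} \right)} + \sqrt{\left(168 + 67\right)^{2} - 1405670} = \left(-6296 - -286965 + 900 \frac{500}{-9604} + 45 \frac{500}{-9604} \left(-911\right)\right) + \sqrt{\left(168 + 67\right)^{2} - 1405670} = \left(-6296 + 286965 + 900 \cdot 500 \left(- \frac{1}{9604}\right) + 45 \cdot 500 \left(- \frac{1}{9604}\right) \left(-911\right)\right) + \sqrt{235^{2} - 1405670} = \left(-6296 + 286965 + 900 \left(- \frac{125}{2401}\right) + 45 \left(- \frac{125}{2401}\right) \left(-911\right)\right) + \sqrt{55225 - 1405670} = \left(-6296 + 286965 - \frac{112500}{2401} + \frac{5124375}{2401}\right) + \sqrt{-1350445} = \frac{678898144}{2401} + i \sqrt{1350445}$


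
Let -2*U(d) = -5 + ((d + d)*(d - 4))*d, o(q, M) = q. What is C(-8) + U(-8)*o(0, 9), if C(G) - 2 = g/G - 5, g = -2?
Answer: -11/4 ≈ -2.7500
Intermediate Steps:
U(d) = 5/2 - d²*(-4 + d) (U(d) = -(-5 + ((d + d)*(d - 4))*d)/2 = -(-5 + ((2*d)*(-4 + d))*d)/2 = -(-5 + (2*d*(-4 + d))*d)/2 = -(-5 + 2*d²*(-4 + d))/2 = 5/2 - d²*(-4 + d))
C(G) = -3 - 2/G (C(G) = 2 + (-2/G - 5) = 2 + (-5 - 2/G) = -3 - 2/G)
C(-8) + U(-8)*o(0, 9) = (-3 - 2/(-8)) + (5/2 - 1*(-8)³ + 4*(-8)²)*0 = (-3 - 2*(-⅛)) + (5/2 - 1*(-512) + 4*64)*0 = (-3 + ¼) + (5/2 + 512 + 256)*0 = -11/4 + (1541/2)*0 = -11/4 + 0 = -11/4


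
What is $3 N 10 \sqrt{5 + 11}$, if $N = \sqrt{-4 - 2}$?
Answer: $120 i \sqrt{6} \approx 293.94 i$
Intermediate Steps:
$N = i \sqrt{6}$ ($N = \sqrt{-6} = i \sqrt{6} \approx 2.4495 i$)
$3 N 10 \sqrt{5 + 11} = 3 i \sqrt{6} \cdot 10 \sqrt{5 + 11} = 3 i \sqrt{6} \cdot 10 \sqrt{16} = 30 i \sqrt{6} \cdot 4 = 120 i \sqrt{6}$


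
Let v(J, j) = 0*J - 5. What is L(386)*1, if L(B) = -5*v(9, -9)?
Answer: 25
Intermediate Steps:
v(J, j) = -5 (v(J, j) = 0 - 5 = -5)
L(B) = 25 (L(B) = -5*(-5) = 25)
L(386)*1 = 25*1 = 25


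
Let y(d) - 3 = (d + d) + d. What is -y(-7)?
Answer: 18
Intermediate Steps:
y(d) = 3 + 3*d (y(d) = 3 + ((d + d) + d) = 3 + (2*d + d) = 3 + 3*d)
-y(-7) = -(3 + 3*(-7)) = -(3 - 21) = -1*(-18) = 18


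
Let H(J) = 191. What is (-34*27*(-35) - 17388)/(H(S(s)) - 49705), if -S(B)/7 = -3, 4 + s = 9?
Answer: -7371/24757 ≈ -0.29773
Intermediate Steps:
s = 5 (s = -4 + 9 = 5)
S(B) = 21 (S(B) = -7*(-3) = 21)
(-34*27*(-35) - 17388)/(H(S(s)) - 49705) = (-34*27*(-35) - 17388)/(191 - 49705) = (-918*(-35) - 17388)/(-49514) = (32130 - 17388)*(-1/49514) = 14742*(-1/49514) = -7371/24757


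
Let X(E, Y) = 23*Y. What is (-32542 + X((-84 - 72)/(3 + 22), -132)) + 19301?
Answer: -16277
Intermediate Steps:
(-32542 + X((-84 - 72)/(3 + 22), -132)) + 19301 = (-32542 + 23*(-132)) + 19301 = (-32542 - 3036) + 19301 = -35578 + 19301 = -16277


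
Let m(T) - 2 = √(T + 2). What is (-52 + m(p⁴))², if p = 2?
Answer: 2518 - 300*√2 ≈ 2093.7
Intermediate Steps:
m(T) = 2 + √(2 + T) (m(T) = 2 + √(T + 2) = 2 + √(2 + T))
(-52 + m(p⁴))² = (-52 + (2 + √(2 + 2⁴)))² = (-52 + (2 + √(2 + 16)))² = (-52 + (2 + √18))² = (-52 + (2 + 3*√2))² = (-50 + 3*√2)²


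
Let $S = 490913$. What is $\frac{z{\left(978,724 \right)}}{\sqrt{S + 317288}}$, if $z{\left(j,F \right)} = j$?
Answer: $\frac{978}{899} \approx 1.0879$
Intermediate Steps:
$\frac{z{\left(978,724 \right)}}{\sqrt{S + 317288}} = \frac{978}{\sqrt{490913 + 317288}} = \frac{978}{\sqrt{808201}} = \frac{978}{899}$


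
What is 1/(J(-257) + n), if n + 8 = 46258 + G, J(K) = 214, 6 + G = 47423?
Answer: 1/93881 ≈ 1.0652e-5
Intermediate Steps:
G = 47417 (G = -6 + 47423 = 47417)
n = 93667 (n = -8 + (46258 + 47417) = -8 + 93675 = 93667)
1/(J(-257) + n) = 1/(214 + 93667) = 1/93881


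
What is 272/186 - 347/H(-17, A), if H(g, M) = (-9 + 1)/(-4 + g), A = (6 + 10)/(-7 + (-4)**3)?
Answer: -676603/744 ≈ -909.41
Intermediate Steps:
A = -16/71 (A = 16/(-7 - 64) = 16/(-71) = 16*(-1/71) = -16/71 ≈ -0.22535)
H(g, M) = -8/(-4 + g)
272/186 - 347/H(-17, A) = 272/186 - 347/((-8/(-4 - 17))) = 272*(1/186) - 347/((-8/(-21))) = 136/93 - 347/((-8*(-1/21))) = 136/93 - 347/8/21 = 136/93 - 347*21/8 = 136/93 - 7287/8 = -676603/744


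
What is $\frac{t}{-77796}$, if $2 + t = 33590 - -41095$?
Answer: $- \frac{74683}{77796} \approx -0.95998$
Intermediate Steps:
$t = 74683$ ($t = -2 + \left(33590 - -41095\right) = -2 + \left(33590 + 41095\right) = -2 + 74685 = 74683$)
$\frac{t}{-77796} = \frac{74683}{-77796} = 74683 \left(- \frac{1}{77796}\right) = - \frac{74683}{77796}$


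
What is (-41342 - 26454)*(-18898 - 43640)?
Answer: 4239826248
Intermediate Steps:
(-41342 - 26454)*(-18898 - 43640) = -67796*(-62538) = 4239826248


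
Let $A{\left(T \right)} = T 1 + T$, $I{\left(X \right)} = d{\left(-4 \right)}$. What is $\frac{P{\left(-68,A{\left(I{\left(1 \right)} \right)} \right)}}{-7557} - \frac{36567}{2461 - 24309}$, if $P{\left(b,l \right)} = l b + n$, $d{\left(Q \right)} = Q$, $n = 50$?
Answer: $\frac{7980579}{5003192} \approx 1.5951$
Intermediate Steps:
$I{\left(X \right)} = -4$
$A{\left(T \right)} = 2 T$ ($A{\left(T \right)} = T + T = 2 T$)
$P{\left(b,l \right)} = 50 + b l$ ($P{\left(b,l \right)} = l b + 50 = b l + 50 = 50 + b l$)
$\frac{P{\left(-68,A{\left(I{\left(1 \right)} \right)} \right)}}{-7557} - \frac{36567}{2461 - 24309} = \frac{50 - 68 \cdot 2 \left(-4\right)}{-7557} - \frac{36567}{2461 - 24309} = \left(50 - -544\right) \left(- \frac{1}{7557}\right) - \frac{36567}{2461 - 24309} = \left(50 + 544\right) \left(- \frac{1}{7557}\right) - \frac{36567}{-21848} = 594 \left(- \frac{1}{7557}\right) - - \frac{36567}{21848} = - \frac{18}{229} + \frac{36567}{21848} = \frac{7980579}{5003192}$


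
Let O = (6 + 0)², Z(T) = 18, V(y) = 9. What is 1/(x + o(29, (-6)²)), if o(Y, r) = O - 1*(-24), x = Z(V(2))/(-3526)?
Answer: 1763/105771 ≈ 0.016668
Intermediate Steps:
O = 36 (O = 6² = 36)
x = -9/1763 (x = 18/(-3526) = 18*(-1/3526) = -9/1763 ≈ -0.0051049)
o(Y, r) = 60 (o(Y, r) = 36 - 1*(-24) = 36 + 24 = 60)
1/(x + o(29, (-6)²)) = 1/(-9/1763 + 60) = 1/(105771/1763) = 1763/105771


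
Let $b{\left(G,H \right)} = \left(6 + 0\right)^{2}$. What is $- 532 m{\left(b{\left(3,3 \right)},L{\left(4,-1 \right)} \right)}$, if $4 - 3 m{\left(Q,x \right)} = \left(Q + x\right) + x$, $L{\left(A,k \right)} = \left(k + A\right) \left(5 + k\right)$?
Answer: $\frac{29792}{3} \approx 9930.7$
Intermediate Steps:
$b{\left(G,H \right)} = 36$ ($b{\left(G,H \right)} = 6^{2} = 36$)
$L{\left(A,k \right)} = \left(5 + k\right) \left(A + k\right)$ ($L{\left(A,k \right)} = \left(A + k\right) \left(5 + k\right) = \left(5 + k\right) \left(A + k\right)$)
$m{\left(Q,x \right)} = \frac{4}{3} - \frac{2 x}{3} - \frac{Q}{3}$ ($m{\left(Q,x \right)} = \frac{4}{3} - \frac{\left(Q + x\right) + x}{3} = \frac{4}{3} - \frac{Q + 2 x}{3} = \frac{4}{3} - \left(\frac{Q}{3} + \frac{2 x}{3}\right) = \frac{4}{3} - \frac{2 x}{3} - \frac{Q}{3}$)
$- 532 m{\left(b{\left(3,3 \right)},L{\left(4,-1 \right)} \right)} = - 532 \left(\frac{4}{3} - \frac{2 \left(\left(-1\right)^{2} + 5 \cdot 4 + 5 \left(-1\right) + 4 \left(-1\right)\right)}{3} - 12\right) = - 532 \left(\frac{4}{3} - \frac{2 \left(1 + 20 - 5 - 4\right)}{3} - 12\right) = - 532 \left(\frac{4}{3} - 8 - 12\right) = \left(-532\right) \left(- \frac{56}{3}\right) = \frac{29792}{3}$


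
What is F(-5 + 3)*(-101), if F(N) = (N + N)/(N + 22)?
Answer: 101/5 ≈ 20.200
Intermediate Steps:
F(N) = 2*N/(22 + N) (F(N) = (2*N)/(22 + N) = 2*N/(22 + N))
F(-5 + 3)*(-101) = (2*(-5 + 3)/(22 + (-5 + 3)))*(-101) = (2*(-2)/(22 - 2))*(-101) = (2*(-2)/20)*(-101) = (2*(-2)*(1/20))*(-101) = -1/5*(-101) = 101/5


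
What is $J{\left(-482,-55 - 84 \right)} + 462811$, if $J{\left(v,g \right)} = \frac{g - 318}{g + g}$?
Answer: $\frac{128661915}{278} \approx 4.6281 \cdot 10^{5}$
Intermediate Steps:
$J{\left(v,g \right)} = \frac{-318 + g}{2 g}$
$J{\left(-482,-55 - 84 \right)} + 462811 = \frac{-318 - 139}{2 \left(-55 - 84\right)} + 462811 = \frac{-318 - 139}{2 \left(-139\right)} + 462811 = \frac{1}{2} \left(- \frac{1}{139}\right) \left(-457\right) + 462811 = \frac{457}{278} + 462811 = \frac{128661915}{278}$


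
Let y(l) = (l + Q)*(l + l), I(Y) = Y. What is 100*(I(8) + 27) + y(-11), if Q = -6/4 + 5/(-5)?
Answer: 3797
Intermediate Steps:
Q = -5/2 (Q = -6*¼ + 5*(-⅕) = -3/2 - 1 = -5/2 ≈ -2.5000)
y(l) = 2*l*(-5/2 + l) (y(l) = (l - 5/2)*(l + l) = (-5/2 + l)*(2*l) = 2*l*(-5/2 + l))
100*(I(8) + 27) + y(-11) = 100*(8 + 27) - 11*(-5 + 2*(-11)) = 100*35 - 11*(-5 - 22) = 3500 - 11*(-27) = 3500 + 297 = 3797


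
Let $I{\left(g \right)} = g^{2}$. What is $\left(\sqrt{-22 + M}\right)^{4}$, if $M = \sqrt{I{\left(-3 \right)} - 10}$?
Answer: $\left(22 - i\right)^{2} \approx 483.0 - 44.0 i$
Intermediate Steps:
$M = i$ ($M = \sqrt{\left(-3\right)^{2} - 10} = \sqrt{9 - 10} = \sqrt{-1} = i \approx 1.0 i$)
$\left(\sqrt{-22 + M}\right)^{4} = \left(\sqrt{-22 + i}\right)^{4} = \left(-22 + i\right)^{2}$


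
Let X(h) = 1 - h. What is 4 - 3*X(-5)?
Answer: -14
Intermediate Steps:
4 - 3*X(-5) = 4 - 3*(1 - 1*(-5)) = 4 - 3*(1 + 5) = 4 - 3*6 = 4 - 18 = -14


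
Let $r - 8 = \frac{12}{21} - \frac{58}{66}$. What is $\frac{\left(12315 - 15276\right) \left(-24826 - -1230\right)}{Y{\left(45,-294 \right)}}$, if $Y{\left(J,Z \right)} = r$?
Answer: $\frac{16139451636}{1777} \approx 9.0824 \cdot 10^{6}$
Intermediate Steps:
$r = \frac{1777}{231}$ ($r = 8 + \left(\frac{12}{21} - \frac{58}{66}\right) = 8 + \left(12 \cdot \frac{1}{21} - \frac{29}{33}\right) = 8 + \left(\frac{4}{7} - \frac{29}{33}\right) = 8 - \frac{71}{231} = \frac{1777}{231} \approx 7.6926$)
$Y{\left(J,Z \right)} = \frac{1777}{231}$
$\frac{\left(12315 - 15276\right) \left(-24826 - -1230\right)}{Y{\left(45,-294 \right)}} = \frac{\left(12315 - 15276\right) \left(-24826 - -1230\right)}{\frac{1777}{231}} = - 2961 \left(-24826 + 1230\right) \frac{231}{1777} = \left(-2961\right) \left(-23596\right) \frac{231}{1777} = 69867756 \cdot \frac{231}{1777} = \frac{16139451636}{1777}$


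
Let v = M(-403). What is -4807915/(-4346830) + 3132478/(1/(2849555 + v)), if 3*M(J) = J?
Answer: 23279224336476053125/2608098 ≈ 8.9257e+12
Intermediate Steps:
M(J) = J/3
v = -403/3 (v = (1/3)*(-403) = -403/3 ≈ -134.33)
-4807915/(-4346830) + 3132478/(1/(2849555 + v)) = -4807915/(-4346830) + 3132478/(1/(2849555 - 403/3)) = -4807915*(-1/4346830) + 3132478/(1/(8548262/3)) = 961583/869366 + 3132478/(3/8548262) = 961583/869366 + 3132478*(8548262/3) = 961583/869366 + 26777242653236/3 = 23279224336476053125/2608098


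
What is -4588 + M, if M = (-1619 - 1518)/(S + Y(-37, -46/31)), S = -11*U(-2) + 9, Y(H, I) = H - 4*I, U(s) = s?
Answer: 88071/2 ≈ 44036.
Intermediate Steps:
S = 31 (S = -11*(-2) + 9 = 22 + 9 = 31)
M = 97247/2 (M = (-1619 - 1518)/(31 + (-37 - (-184)/31)) = -3137/(31 + (-37 - (-184)/31)) = -3137/(31 + (-37 - 4*(-46/31))) = -3137/(31 + (-37 + 184/31)) = -3137/(31 - 963/31) = -3137/(-2/31) = -3137*(-31/2) = 97247/2 ≈ 48624.)
-4588 + M = -4588 + 97247/2 = 88071/2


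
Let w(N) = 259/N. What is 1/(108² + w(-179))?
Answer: 179/2087597 ≈ 8.5745e-5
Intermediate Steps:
1/(108² + w(-179)) = 1/(108² + 259/(-179)) = 1/(11664 + 259*(-1/179)) = 1/(11664 - 259/179) = 1/(2087597/179) = 179/2087597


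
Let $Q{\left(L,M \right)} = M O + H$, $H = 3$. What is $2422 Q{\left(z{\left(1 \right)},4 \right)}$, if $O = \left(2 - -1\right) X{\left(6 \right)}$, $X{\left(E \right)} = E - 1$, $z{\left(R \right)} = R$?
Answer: $152586$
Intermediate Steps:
$X{\left(E \right)} = -1 + E$ ($X{\left(E \right)} = E - 1 = -1 + E$)
$O = 15$ ($O = \left(2 - -1\right) \left(-1 + 6\right) = \left(2 + 1\right) 5 = 3 \cdot 5 = 15$)
$Q{\left(L,M \right)} = 3 + 15 M$ ($Q{\left(L,M \right)} = M 15 + 3 = 15 M + 3 = 3 + 15 M$)
$2422 Q{\left(z{\left(1 \right)},4 \right)} = 2422 \left(3 + 15 \cdot 4\right) = 2422 \left(3 + 60\right) = 2422 \cdot 63 = 152586$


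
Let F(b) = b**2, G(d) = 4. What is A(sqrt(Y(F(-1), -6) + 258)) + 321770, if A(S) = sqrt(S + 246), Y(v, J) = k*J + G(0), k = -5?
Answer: 321770 + sqrt(246 + 2*sqrt(73)) ≈ 3.2179e+5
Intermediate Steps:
Y(v, J) = 4 - 5*J (Y(v, J) = -5*J + 4 = 4 - 5*J)
A(S) = sqrt(246 + S)
A(sqrt(Y(F(-1), -6) + 258)) + 321770 = sqrt(246 + sqrt((4 - 5*(-6)) + 258)) + 321770 = sqrt(246 + sqrt((4 + 30) + 258)) + 321770 = sqrt(246 + sqrt(34 + 258)) + 321770 = sqrt(246 + sqrt(292)) + 321770 = sqrt(246 + 2*sqrt(73)) + 321770 = 321770 + sqrt(246 + 2*sqrt(73))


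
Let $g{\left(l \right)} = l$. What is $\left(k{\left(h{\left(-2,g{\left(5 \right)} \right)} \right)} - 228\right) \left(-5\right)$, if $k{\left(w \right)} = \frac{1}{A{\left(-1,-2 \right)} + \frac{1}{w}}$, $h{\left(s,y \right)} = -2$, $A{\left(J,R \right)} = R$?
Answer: $1142$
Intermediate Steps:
$k{\left(w \right)} = \frac{1}{-2 + \frac{1}{w}}$
$\left(k{\left(h{\left(-2,g{\left(5 \right)} \right)} \right)} - 228\right) \left(-5\right) = \left(- \frac{2}{1 - -4} - 228\right) \left(-5\right) = \left(- \frac{2}{1 + 4} - 228\right) \left(-5\right) = \left(- \frac{2}{5} - 228\right) \left(-5\right) = \left(- \frac{1142}{5}\right) \left(-5\right) = 1142$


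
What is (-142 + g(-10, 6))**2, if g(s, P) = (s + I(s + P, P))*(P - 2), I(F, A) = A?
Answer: 24964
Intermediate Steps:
g(s, P) = (-2 + P)*(P + s) (g(s, P) = (s + P)*(P - 2) = (P + s)*(-2 + P) = (-2 + P)*(P + s))
(-142 + g(-10, 6))**2 = (-142 + (6**2 - 2*6 - 2*(-10) + 6*(-10)))**2 = (-142 + (36 - 12 + 20 - 60))**2 = (-142 - 16)**2 = (-158)**2 = 24964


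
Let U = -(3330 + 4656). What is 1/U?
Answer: -1/7986 ≈ -0.00012522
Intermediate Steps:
U = -7986 (U = -1*7986 = -7986)
1/U = 1/(-7986) = -1/7986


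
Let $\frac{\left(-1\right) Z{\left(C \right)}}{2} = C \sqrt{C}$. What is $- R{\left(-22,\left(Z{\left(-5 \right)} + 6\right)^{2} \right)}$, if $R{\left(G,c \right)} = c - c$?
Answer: $0$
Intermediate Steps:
$Z{\left(C \right)} = - 2 C^{\frac{3}{2}}$ ($Z{\left(C \right)} = - 2 C \sqrt{C} = - 2 C^{\frac{3}{2}}$)
$R{\left(G,c \right)} = 0$
$- R{\left(-22,\left(Z{\left(-5 \right)} + 6\right)^{2} \right)} = \left(-1\right) 0 = 0$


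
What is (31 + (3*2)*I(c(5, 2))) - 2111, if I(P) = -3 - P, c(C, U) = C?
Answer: -2128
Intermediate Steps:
(31 + (3*2)*I(c(5, 2))) - 2111 = (31 + (3*2)*(-3 - 1*5)) - 2111 = (31 + 6*(-3 - 5)) - 2111 = (31 + 6*(-8)) - 2111 = (31 - 48) - 2111 = -17 - 2111 = -2128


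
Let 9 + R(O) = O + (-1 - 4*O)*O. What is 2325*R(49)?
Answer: -22350225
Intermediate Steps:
R(O) = -9 + O + O*(-1 - 4*O) (R(O) = -9 + (O + (-1 - 4*O)*O) = -9 + (O + O*(-1 - 4*O)) = -9 + O + O*(-1 - 4*O))
2325*R(49) = 2325*(-9 - 4*49**2) = 2325*(-9 - 4*2401) = 2325*(-9 - 9604) = 2325*(-9613) = -22350225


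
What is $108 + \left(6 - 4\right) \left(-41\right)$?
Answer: $26$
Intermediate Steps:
$108 + \left(6 - 4\right) \left(-41\right) = 108 + 2 \left(-41\right) = 108 - 82 = 26$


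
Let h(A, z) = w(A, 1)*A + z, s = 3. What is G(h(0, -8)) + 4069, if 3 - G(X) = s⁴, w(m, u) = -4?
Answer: 3991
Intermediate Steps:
h(A, z) = z - 4*A (h(A, z) = -4*A + z = z - 4*A)
G(X) = -78 (G(X) = 3 - 1*3⁴ = 3 - 1*81 = 3 - 81 = -78)
G(h(0, -8)) + 4069 = -78 + 4069 = 3991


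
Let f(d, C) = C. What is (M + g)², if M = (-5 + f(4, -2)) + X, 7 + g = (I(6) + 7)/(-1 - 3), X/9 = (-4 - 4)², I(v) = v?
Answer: 4995225/16 ≈ 3.1220e+5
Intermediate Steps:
X = 576 (X = 9*(-4 - 4)² = 9*(-8)² = 9*64 = 576)
g = -41/4 (g = -7 + (6 + 7)/(-1 - 3) = -7 + 13/(-4) = -7 + 13*(-¼) = -7 - 13/4 = -41/4 ≈ -10.250)
M = 569 (M = (-5 - 2) + 576 = -7 + 576 = 569)
(M + g)² = (569 - 41/4)² = (2235/4)² = 4995225/16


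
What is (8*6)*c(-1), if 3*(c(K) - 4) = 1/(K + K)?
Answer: 184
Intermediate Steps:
c(K) = 4 + 1/(6*K) (c(K) = 4 + 1/(3*(K + K)) = 4 + 1/(3*((2*K))) = 4 + (1/(2*K))/3 = 4 + 1/(6*K))
(8*6)*c(-1) = (8*6)*(4 + (⅙)/(-1)) = 48*(4 + (⅙)*(-1)) = 48*(4 - ⅙) = 48*(23/6) = 184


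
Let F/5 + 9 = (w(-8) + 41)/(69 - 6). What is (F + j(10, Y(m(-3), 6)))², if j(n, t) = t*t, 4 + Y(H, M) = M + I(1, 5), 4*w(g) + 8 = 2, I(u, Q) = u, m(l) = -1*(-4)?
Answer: 17147881/15876 ≈ 1080.1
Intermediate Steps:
m(l) = 4
w(g) = -3/2 (w(g) = -2 + (¼)*2 = -2 + ½ = -3/2)
Y(H, M) = -3 + M (Y(H, M) = -4 + (M + 1) = -4 + (1 + M) = -3 + M)
F = -5275/126 (F = -45 + 5*((-3/2 + 41)/(69 - 6)) = -45 + 5*((79/2)/63) = -45 + 5*((79/2)*(1/63)) = -45 + 5*(79/126) = -45 + 395/126 = -5275/126 ≈ -41.865)
j(n, t) = t²
(F + j(10, Y(m(-3), 6)))² = (-5275/126 + (-3 + 6)²)² = (-5275/126 + 3²)² = (-5275/126 + 9)² = (-4141/126)² = 17147881/15876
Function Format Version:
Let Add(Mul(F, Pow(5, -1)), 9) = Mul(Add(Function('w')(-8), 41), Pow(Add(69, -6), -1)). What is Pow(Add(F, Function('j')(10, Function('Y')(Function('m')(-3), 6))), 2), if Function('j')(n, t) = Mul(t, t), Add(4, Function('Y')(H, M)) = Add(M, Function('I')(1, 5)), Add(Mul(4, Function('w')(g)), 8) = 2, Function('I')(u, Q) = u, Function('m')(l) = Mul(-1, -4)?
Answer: Rational(17147881, 15876) ≈ 1080.1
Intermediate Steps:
Function('m')(l) = 4
Function('w')(g) = Rational(-3, 2) (Function('w')(g) = Add(-2, Mul(Rational(1, 4), 2)) = Add(-2, Rational(1, 2)) = Rational(-3, 2))
Function('Y')(H, M) = Add(-3, M) (Function('Y')(H, M) = Add(-4, Add(M, 1)) = Add(-4, Add(1, M)) = Add(-3, M))
F = Rational(-5275, 126) (F = Add(-45, Mul(5, Mul(Add(Rational(-3, 2), 41), Pow(Add(69, -6), -1)))) = Add(-45, Mul(5, Mul(Rational(79, 2), Pow(63, -1)))) = Add(-45, Mul(5, Mul(Rational(79, 2), Rational(1, 63)))) = Add(-45, Mul(5, Rational(79, 126))) = Add(-45, Rational(395, 126)) = Rational(-5275, 126) ≈ -41.865)
Function('j')(n, t) = Pow(t, 2)
Pow(Add(F, Function('j')(10, Function('Y')(Function('m')(-3), 6))), 2) = Pow(Add(Rational(-5275, 126), Pow(Add(-3, 6), 2)), 2) = Pow(Add(Rational(-5275, 126), Pow(3, 2)), 2) = Pow(Add(Rational(-5275, 126), 9), 2) = Pow(Rational(-4141, 126), 2) = Rational(17147881, 15876)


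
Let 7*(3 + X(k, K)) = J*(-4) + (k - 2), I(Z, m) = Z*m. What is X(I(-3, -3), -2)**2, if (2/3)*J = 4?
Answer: 1444/49 ≈ 29.469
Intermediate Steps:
J = 6 (J = (3/2)*4 = 6)
X(k, K) = -47/7 + k/7 (X(k, K) = -3 + (6*(-4) + (k - 2))/7 = -3 + (-24 + (-2 + k))/7 = -3 + (-26 + k)/7 = -3 + (-26/7 + k/7) = -47/7 + k/7)
X(I(-3, -3), -2)**2 = (-47/7 + (-3*(-3))/7)**2 = (-47/7 + (1/7)*9)**2 = (-47/7 + 9/7)**2 = (-38/7)**2 = 1444/49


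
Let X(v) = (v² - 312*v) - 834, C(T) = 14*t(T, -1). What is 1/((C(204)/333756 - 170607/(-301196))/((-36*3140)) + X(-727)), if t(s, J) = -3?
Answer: 189390931579584/142899056303547332435 ≈ 1.3253e-6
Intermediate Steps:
C(T) = -42 (C(T) = 14*(-3) = -42)
X(v) = -834 + v² - 312*v
1/((C(204)/333756 - 170607/(-301196))/((-36*3140)) + X(-727)) = 1/((-42/333756 - 170607/(-301196))/((-36*3140)) + (-834 + (-727)² - 312*(-727))) = 1/((-42*1/333756 - 170607*(-1/301196))/(-113040) + (-834 + 528529 + 226824)) = 1/((-7/55626 + 170607/301196)*(-1/113040) + 754519) = 1/((4744038305/8377164348)*(-1/113040) + 754519) = 1/(-948807661/189390931579584 + 754519) = 1/(142899056303547332435/189390931579584) = 189390931579584/142899056303547332435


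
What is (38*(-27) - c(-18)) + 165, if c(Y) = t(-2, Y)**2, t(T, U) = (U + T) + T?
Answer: -1345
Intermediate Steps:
t(T, U) = U + 2*T (t(T, U) = (T + U) + T = U + 2*T)
c(Y) = (-4 + Y)**2 (c(Y) = (Y + 2*(-2))**2 = (Y - 4)**2 = (-4 + Y)**2)
(38*(-27) - c(-18)) + 165 = (38*(-27) - (-4 - 18)**2) + 165 = (-1026 - 1*(-22)**2) + 165 = (-1026 - 1*484) + 165 = (-1026 - 484) + 165 = -1510 + 165 = -1345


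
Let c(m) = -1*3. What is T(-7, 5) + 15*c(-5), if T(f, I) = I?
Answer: -40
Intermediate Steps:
c(m) = -3
T(-7, 5) + 15*c(-5) = 5 + 15*(-3) = 5 - 45 = -40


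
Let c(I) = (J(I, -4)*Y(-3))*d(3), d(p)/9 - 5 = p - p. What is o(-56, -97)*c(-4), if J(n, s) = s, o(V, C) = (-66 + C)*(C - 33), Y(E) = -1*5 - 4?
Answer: 34327800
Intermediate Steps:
Y(E) = -9 (Y(E) = -5 - 4 = -9)
o(V, C) = (-66 + C)*(-33 + C)
d(p) = 45 (d(p) = 45 + 9*(p - p) = 45 + 9*0 = 45 + 0 = 45)
c(I) = 1620 (c(I) = -4*(-9)*45 = 36*45 = 1620)
o(-56, -97)*c(-4) = (2178 + (-97)**2 - 99*(-97))*1620 = (2178 + 9409 + 9603)*1620 = 21190*1620 = 34327800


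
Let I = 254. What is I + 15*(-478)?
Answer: -6916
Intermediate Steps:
I + 15*(-478) = 254 + 15*(-478) = 254 - 7170 = -6916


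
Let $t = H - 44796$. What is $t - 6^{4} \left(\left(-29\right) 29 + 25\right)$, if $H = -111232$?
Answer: $901508$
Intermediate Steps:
$t = -156028$ ($t = -111232 - 44796 = -156028$)
$t - 6^{4} \left(\left(-29\right) 29 + 25\right) = -156028 - 6^{4} \left(\left(-29\right) 29 + 25\right) = -156028 - 1296 \left(-841 + 25\right) = -156028 - 1296 \left(-816\right) = -156028 - -1057536 = -156028 + 1057536 = 901508$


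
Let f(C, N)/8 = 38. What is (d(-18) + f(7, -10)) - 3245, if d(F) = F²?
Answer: -2617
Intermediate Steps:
f(C, N) = 304 (f(C, N) = 8*38 = 304)
(d(-18) + f(7, -10)) - 3245 = ((-18)² + 304) - 3245 = (324 + 304) - 3245 = 628 - 3245 = -2617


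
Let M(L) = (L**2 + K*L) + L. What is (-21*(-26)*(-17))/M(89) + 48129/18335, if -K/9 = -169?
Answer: 2243500807/876284655 ≈ 2.5602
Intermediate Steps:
K = 1521 (K = -9*(-169) = 1521)
M(L) = L**2 + 1522*L (M(L) = (L**2 + 1521*L) + L = L**2 + 1522*L)
(-21*(-26)*(-17))/M(89) + 48129/18335 = (-21*(-26)*(-17))/((89*(1522 + 89))) + 48129/18335 = (546*(-17))/((89*1611)) + 48129*(1/18335) = -9282/143379 + 48129/18335 = -9282*1/143379 + 48129/18335 = -3094/47793 + 48129/18335 = 2243500807/876284655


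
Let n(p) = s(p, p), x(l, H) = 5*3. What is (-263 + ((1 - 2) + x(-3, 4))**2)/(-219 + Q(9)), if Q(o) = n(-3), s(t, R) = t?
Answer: 67/222 ≈ 0.30180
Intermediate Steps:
x(l, H) = 15
n(p) = p
Q(o) = -3
(-263 + ((1 - 2) + x(-3, 4))**2)/(-219 + Q(9)) = (-263 + ((1 - 2) + 15)**2)/(-219 - 3) = (-263 + (-1 + 15)**2)/(-222) = (-263 + 14**2)*(-1/222) = (-263 + 196)*(-1/222) = -67*(-1/222) = 67/222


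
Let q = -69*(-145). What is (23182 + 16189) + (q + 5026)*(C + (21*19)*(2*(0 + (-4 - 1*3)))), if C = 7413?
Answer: 27501008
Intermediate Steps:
q = 10005
(23182 + 16189) + (q + 5026)*(C + (21*19)*(2*(0 + (-4 - 1*3)))) = (23182 + 16189) + (10005 + 5026)*(7413 + (21*19)*(2*(0 + (-4 - 1*3)))) = 39371 + 15031*(7413 + 399*(2*(0 + (-4 - 3)))) = 39371 + 15031*(7413 + 399*(2*(0 - 7))) = 39371 + 15031*(7413 + 399*(2*(-7))) = 39371 + 15031*(7413 + 399*(-14)) = 39371 + 15031*(7413 - 5586) = 39371 + 15031*1827 = 39371 + 27461637 = 27501008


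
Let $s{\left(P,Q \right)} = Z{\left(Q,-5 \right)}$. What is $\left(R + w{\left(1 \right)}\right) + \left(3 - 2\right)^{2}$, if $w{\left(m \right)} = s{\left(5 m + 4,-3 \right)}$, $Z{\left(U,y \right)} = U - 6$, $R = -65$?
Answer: $-73$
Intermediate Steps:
$Z{\left(U,y \right)} = -6 + U$ ($Z{\left(U,y \right)} = U - 6 = -6 + U$)
$s{\left(P,Q \right)} = -6 + Q$
$w{\left(m \right)} = -9$ ($w{\left(m \right)} = -6 - 3 = -9$)
$\left(R + w{\left(1 \right)}\right) + \left(3 - 2\right)^{2} = \left(-65 - 9\right) + \left(3 - 2\right)^{2} = -74 + 1^{2} = -74 + 1 = -73$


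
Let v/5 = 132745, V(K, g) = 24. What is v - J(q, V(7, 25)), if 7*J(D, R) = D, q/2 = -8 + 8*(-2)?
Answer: 4646123/7 ≈ 6.6373e+5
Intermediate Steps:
q = -48 (q = 2*(-8 + 8*(-2)) = 2*(-8 - 16) = 2*(-24) = -48)
v = 663725 (v = 5*132745 = 663725)
J(D, R) = D/7
v - J(q, V(7, 25)) = 663725 - (-48)/7 = 663725 - 1*(-48/7) = 663725 + 48/7 = 4646123/7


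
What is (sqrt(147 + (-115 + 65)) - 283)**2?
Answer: (283 - sqrt(97))**2 ≈ 74612.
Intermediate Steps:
(sqrt(147 + (-115 + 65)) - 283)**2 = (sqrt(147 - 50) - 283)**2 = (sqrt(97) - 283)**2 = (-283 + sqrt(97))**2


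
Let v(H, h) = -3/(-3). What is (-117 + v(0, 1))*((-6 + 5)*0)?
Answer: 0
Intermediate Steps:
v(H, h) = 1 (v(H, h) = -3*(-⅓) = 1)
(-117 + v(0, 1))*((-6 + 5)*0) = (-117 + 1)*((-6 + 5)*0) = -(-116)*0 = -116*0 = 0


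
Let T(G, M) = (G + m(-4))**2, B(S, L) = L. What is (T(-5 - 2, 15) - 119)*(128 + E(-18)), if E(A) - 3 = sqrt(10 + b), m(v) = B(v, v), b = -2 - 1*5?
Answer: 262 + 2*sqrt(3) ≈ 265.46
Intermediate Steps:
b = -7 (b = -2 - 5 = -7)
m(v) = v
E(A) = 3 + sqrt(3) (E(A) = 3 + sqrt(10 - 7) = 3 + sqrt(3))
T(G, M) = (-4 + G)**2 (T(G, M) = (G - 4)**2 = (-4 + G)**2)
(T(-5 - 2, 15) - 119)*(128 + E(-18)) = ((-4 + (-5 - 2))**2 - 119)*(128 + (3 + sqrt(3))) = ((-4 - 7)**2 - 119)*(131 + sqrt(3)) = ((-11)**2 - 119)*(131 + sqrt(3)) = (121 - 119)*(131 + sqrt(3)) = 2*(131 + sqrt(3)) = 262 + 2*sqrt(3)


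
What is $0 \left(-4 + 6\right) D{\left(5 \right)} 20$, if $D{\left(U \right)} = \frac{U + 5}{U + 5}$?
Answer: $0$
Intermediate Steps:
$D{\left(U \right)} = 1$ ($D{\left(U \right)} = \frac{5 + U}{5 + U} = 1$)
$0 \left(-4 + 6\right) D{\left(5 \right)} 20 = 0 \left(-4 + 6\right) 1 \cdot 20 = 0 \cdot 2 \cdot 1 \cdot 20 = 0 \cdot 1 \cdot 20 = 0 \cdot 20 = 0$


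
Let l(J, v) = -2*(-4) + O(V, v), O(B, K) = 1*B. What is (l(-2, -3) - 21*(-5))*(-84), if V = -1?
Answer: -9408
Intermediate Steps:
O(B, K) = B
l(J, v) = 7 (l(J, v) = -2*(-4) - 1 = 8 - 1 = 7)
(l(-2, -3) - 21*(-5))*(-84) = (7 - 21*(-5))*(-84) = (7 + 105)*(-84) = 112*(-84) = -9408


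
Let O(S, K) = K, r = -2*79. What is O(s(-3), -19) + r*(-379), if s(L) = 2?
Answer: 59863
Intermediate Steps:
r = -158
O(s(-3), -19) + r*(-379) = -19 - 158*(-379) = -19 + 59882 = 59863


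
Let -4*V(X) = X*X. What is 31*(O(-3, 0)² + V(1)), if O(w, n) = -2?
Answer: 465/4 ≈ 116.25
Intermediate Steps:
V(X) = -X²/4 (V(X) = -X*X/4 = -X²/4)
31*(O(-3, 0)² + V(1)) = 31*((-2)² - ¼*1²) = 31*(4 - ¼*1) = 31*(4 - ¼) = 31*(15/4) = 465/4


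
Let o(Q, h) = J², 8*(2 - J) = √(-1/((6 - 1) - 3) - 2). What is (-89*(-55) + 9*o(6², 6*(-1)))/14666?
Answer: 631123/1877248 - 9*I*√10/58664 ≈ 0.3362 - 0.00048514*I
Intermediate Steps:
J = 2 - I*√10/16 (J = 2 - √(-1/((6 - 1) - 3) - 2)/8 = 2 - √(-1/(5 - 3) - 2)/8 = 2 - √(-1/2 - 2)/8 = 2 - √(-1*½ - 2)/8 = 2 - √(-½ - 2)/8 = 2 - I*√10/16 ≈ 2.0 - 0.19764*I)
o(Q, h) = (2 - I*√10/16)²
(-89*(-55) + 9*o(6², 6*(-1)))/14666 = (-89*(-55) + 9*((32 - I*√10)²/256))/14666 = (4895 + 9*(32 - I*√10)²/256)*(1/14666) = 4895/14666 + 9*(32 - I*√10)²/3754496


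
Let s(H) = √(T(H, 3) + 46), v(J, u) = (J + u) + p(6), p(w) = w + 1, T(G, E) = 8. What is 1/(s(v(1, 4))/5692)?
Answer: 2846*√6/9 ≈ 774.58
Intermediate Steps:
p(w) = 1 + w
v(J, u) = 7 + J + u (v(J, u) = (J + u) + (1 + 6) = (J + u) + 7 = 7 + J + u)
s(H) = 3*√6 (s(H) = √(8 + 46) = √54 = 3*√6)
1/(s(v(1, 4))/5692) = 1/((3*√6)/5692) = 1/((3*√6)*(1/5692)) = 1/(3*√6/5692) = 2846*√6/9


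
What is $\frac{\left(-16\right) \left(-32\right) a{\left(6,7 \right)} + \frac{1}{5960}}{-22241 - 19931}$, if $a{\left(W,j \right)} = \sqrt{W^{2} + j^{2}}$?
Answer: $- \frac{1}{251345120} - \frac{128 \sqrt{85}}{10543} \approx -0.11193$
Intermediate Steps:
$\frac{\left(-16\right) \left(-32\right) a{\left(6,7 \right)} + \frac{1}{5960}}{-22241 - 19931} = \frac{\left(-16\right) \left(-32\right) \sqrt{6^{2} + 7^{2}} + \frac{1}{5960}}{-22241 - 19931} = \frac{512 \sqrt{36 + 49} + \frac{1}{5960}}{-42172} = \left(512 \sqrt{85} + \frac{1}{5960}\right) \left(- \frac{1}{42172}\right) = \left(\frac{1}{5960} + 512 \sqrt{85}\right) \left(- \frac{1}{42172}\right) = - \frac{1}{251345120} - \frac{128 \sqrt{85}}{10543}$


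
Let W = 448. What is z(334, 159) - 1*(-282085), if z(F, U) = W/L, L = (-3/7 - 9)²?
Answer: 307196053/1089 ≈ 2.8209e+5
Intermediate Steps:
L = 4356/49 (L = (-3*⅐ - 9)² = (-3/7 - 9)² = (-66/7)² = 4356/49 ≈ 88.898)
z(F, U) = 5488/1089 (z(F, U) = 448/(4356/49) = 448*(49/4356) = 5488/1089)
z(334, 159) - 1*(-282085) = 5488/1089 - 1*(-282085) = 5488/1089 + 282085 = 307196053/1089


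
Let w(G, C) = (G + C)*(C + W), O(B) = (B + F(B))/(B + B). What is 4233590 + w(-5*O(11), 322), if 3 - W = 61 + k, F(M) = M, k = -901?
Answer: 4602895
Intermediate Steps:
O(B) = 1 (O(B) = (B + B)/(B + B) = (2*B)/((2*B)) = (2*B)*(1/(2*B)) = 1)
W = 843 (W = 3 - (61 - 901) = 3 - 1*(-840) = 3 + 840 = 843)
w(G, C) = (843 + C)*(C + G) (w(G, C) = (G + C)*(C + 843) = (C + G)*(843 + C) = (843 + C)*(C + G))
4233590 + w(-5*O(11), 322) = 4233590 + (322² + 843*322 + 843*(-5*1) + 322*(-5*1)) = 4233590 + (103684 + 271446 + 843*(-5) + 322*(-5)) = 4233590 + (103684 + 271446 - 4215 - 1610) = 4233590 + 369305 = 4602895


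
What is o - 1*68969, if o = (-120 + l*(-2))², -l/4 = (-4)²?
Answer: -68905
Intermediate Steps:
l = -64 (l = -4*(-4)² = -4*16 = -64)
o = 64 (o = (-120 - 64*(-2))² = (-120 + 128)² = 8² = 64)
o - 1*68969 = 64 - 1*68969 = 64 - 68969 = -68905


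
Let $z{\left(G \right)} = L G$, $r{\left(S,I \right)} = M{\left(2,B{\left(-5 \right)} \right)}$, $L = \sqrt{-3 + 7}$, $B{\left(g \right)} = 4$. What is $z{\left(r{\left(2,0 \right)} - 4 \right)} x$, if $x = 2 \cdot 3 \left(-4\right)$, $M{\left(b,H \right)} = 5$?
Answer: $-48$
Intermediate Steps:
$L = 2$ ($L = \sqrt{4} = 2$)
$r{\left(S,I \right)} = 5$
$x = -24$ ($x = 6 \left(-4\right) = -24$)
$z{\left(G \right)} = 2 G$
$z{\left(r{\left(2,0 \right)} - 4 \right)} x = 2 \left(5 - 4\right) \left(-24\right) = 2 \cdot 1 \left(-24\right) = 2 \left(-24\right) = -48$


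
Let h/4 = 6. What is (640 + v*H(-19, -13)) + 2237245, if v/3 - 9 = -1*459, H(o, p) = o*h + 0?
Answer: 2853485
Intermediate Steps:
h = 24 (h = 4*6 = 24)
H(o, p) = 24*o (H(o, p) = o*24 + 0 = 24*o + 0 = 24*o)
v = -1350 (v = 27 + 3*(-1*459) = 27 + 3*(-459) = 27 - 1377 = -1350)
(640 + v*H(-19, -13)) + 2237245 = (640 - 32400*(-19)) + 2237245 = (640 - 1350*(-456)) + 2237245 = (640 + 615600) + 2237245 = 616240 + 2237245 = 2853485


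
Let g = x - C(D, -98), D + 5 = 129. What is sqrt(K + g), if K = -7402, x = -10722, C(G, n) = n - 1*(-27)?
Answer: I*sqrt(18053) ≈ 134.36*I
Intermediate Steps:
D = 124 (D = -5 + 129 = 124)
C(G, n) = 27 + n (C(G, n) = n + 27 = 27 + n)
g = -10651 (g = -10722 - (27 - 98) = -10722 - 1*(-71) = -10722 + 71 = -10651)
sqrt(K + g) = sqrt(-7402 - 10651) = sqrt(-18053) = I*sqrt(18053)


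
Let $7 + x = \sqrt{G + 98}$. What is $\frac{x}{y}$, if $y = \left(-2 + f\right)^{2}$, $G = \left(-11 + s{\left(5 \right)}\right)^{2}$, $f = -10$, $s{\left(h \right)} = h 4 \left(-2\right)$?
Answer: $- \frac{7}{144} + \frac{\sqrt{2699}}{144} \approx 0.31217$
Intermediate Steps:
$s{\left(h \right)} = - 8 h$ ($s{\left(h \right)} = 4 h \left(-2\right) = - 8 h$)
$G = 2601$ ($G = \left(-11 - 40\right)^{2} = \left(-51\right)^{2} = 2601$)
$y = 144$ ($y = \left(-2 - 10\right)^{2} = \left(-12\right)^{2} = 144$)
$x = -7 + \sqrt{2699}$ ($x = -7 + \sqrt{2601 + 98} = -7 + \sqrt{2699} \approx 44.952$)
$\frac{x}{y} = \frac{-7 + \sqrt{2699}}{144} = \left(-7 + \sqrt{2699}\right) \frac{1}{144} = - \frac{7}{144} + \frac{\sqrt{2699}}{144}$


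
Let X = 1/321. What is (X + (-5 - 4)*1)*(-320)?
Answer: 924160/321 ≈ 2879.0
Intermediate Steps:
X = 1/321 ≈ 0.0031153
(X + (-5 - 4)*1)*(-320) = (1/321 + (-5 - 4)*1)*(-320) = (1/321 - 9*1)*(-320) = (1/321 - 9)*(-320) = -2888/321*(-320) = 924160/321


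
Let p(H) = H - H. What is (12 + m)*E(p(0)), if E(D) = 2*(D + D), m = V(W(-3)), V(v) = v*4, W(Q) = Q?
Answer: 0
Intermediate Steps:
p(H) = 0
V(v) = 4*v
m = -12 (m = 4*(-3) = -12)
E(D) = 4*D (E(D) = 2*(2*D) = 4*D)
(12 + m)*E(p(0)) = (12 - 12)*(4*0) = 0*0 = 0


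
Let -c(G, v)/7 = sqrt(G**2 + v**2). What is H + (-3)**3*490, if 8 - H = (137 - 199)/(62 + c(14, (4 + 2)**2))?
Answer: -228953113/17316 - 217*sqrt(373)/17316 ≈ -13222.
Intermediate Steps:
c(G, v) = -7*sqrt(G**2 + v**2)
H = 8 + 62/(62 - 14*sqrt(373)) (H = 8 - (137 - 199)/(62 - 7*sqrt(14**2 + ((4 + 2)**2)**2)) = 8 - (-62)/(62 - 7*sqrt(196 + (6**2)**2)) = 8 - (-62)/(62 - 7*sqrt(196 + 36**2)) = 8 - (-62)/(62 - 7*sqrt(196 + 1296)) = 8 - (-62)/(62 - 14*sqrt(373)) = 8 + 62/(62 - 14*sqrt(373)) ≈ 7.7025)
H + (-3)**3*490 = (137567/17316 - 217*sqrt(373)/17316) + (-3)**3*490 = (137567/17316 - 217*sqrt(373)/17316) - 27*490 = (137567/17316 - 217*sqrt(373)/17316) - 13230 = -228953113/17316 - 217*sqrt(373)/17316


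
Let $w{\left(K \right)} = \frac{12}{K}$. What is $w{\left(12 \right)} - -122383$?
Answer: $122384$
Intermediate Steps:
$w{\left(12 \right)} - -122383 = \frac{12}{12} - -122383 = 12 \cdot \frac{1}{12} + 122383 = 1 + 122383 = 122384$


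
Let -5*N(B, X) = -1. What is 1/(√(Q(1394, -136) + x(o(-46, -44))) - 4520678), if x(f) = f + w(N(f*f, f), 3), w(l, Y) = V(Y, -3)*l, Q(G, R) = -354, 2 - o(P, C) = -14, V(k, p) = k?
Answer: -93790/423994389627 - I*√8435/102182647900107 ≈ -2.2121e-7 - 8.988e-13*I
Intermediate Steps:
o(P, C) = 16 (o(P, C) = 2 - 1*(-14) = 2 + 14 = 16)
N(B, X) = ⅕ (N(B, X) = -⅕*(-1) = ⅕)
w(l, Y) = Y*l
x(f) = ⅗ + f (x(f) = f + 3*(⅕) = f + ⅗ = ⅗ + f)
1/(√(Q(1394, -136) + x(o(-46, -44))) - 4520678) = 1/(√(-354 + (⅗ + 16)) - 4520678) = 1/(√(-354 + 83/5) - 4520678) = 1/(√(-1687/5) - 4520678) = 1/(I*√8435/5 - 4520678) = 1/(-4520678 + I*√8435/5)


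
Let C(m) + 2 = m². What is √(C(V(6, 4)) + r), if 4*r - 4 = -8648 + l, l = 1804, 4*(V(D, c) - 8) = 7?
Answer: I*√25871/4 ≈ 40.211*I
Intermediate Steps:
V(D, c) = 39/4 (V(D, c) = 8 + (¼)*7 = 8 + 7/4 = 39/4)
C(m) = -2 + m²
r = -1710 (r = 1 + (-8648 + 1804)/4 = 1 + (¼)*(-6844) = 1 - 1711 = -1710)
√(C(V(6, 4)) + r) = √((-2 + (39/4)²) - 1710) = √((-2 + 1521/16) - 1710) = √(1489/16 - 1710) = √(-25871/16) = I*√25871/4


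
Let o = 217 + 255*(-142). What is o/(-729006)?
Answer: 35993/729006 ≈ 0.049373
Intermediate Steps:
o = -35993 (o = 217 - 36210 = -35993)
o/(-729006) = -35993/(-729006) = -35993*(-1/729006) = 35993/729006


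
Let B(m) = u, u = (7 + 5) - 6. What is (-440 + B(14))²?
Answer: 188356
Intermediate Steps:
u = 6 (u = 12 - 6 = 6)
B(m) = 6
(-440 + B(14))² = (-440 + 6)² = (-434)² = 188356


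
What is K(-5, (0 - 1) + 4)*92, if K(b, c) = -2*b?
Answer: 920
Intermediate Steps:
K(-5, (0 - 1) + 4)*92 = -2*(-5)*92 = 10*92 = 920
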